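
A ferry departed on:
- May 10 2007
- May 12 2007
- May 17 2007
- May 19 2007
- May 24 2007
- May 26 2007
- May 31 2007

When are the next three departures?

Every event lands on a Thursday or Saturday (gaps cycle 2, 5, 2, 5, 2, 5).
So the schedule is: every Thursday and Saturday.
The following Saturday is Jun 2 2007.
Next Thursday: Jun 7 2007.
Next Saturday: Jun 9 2007.

Jun 2 2007, Jun 7 2007, Jun 9 2007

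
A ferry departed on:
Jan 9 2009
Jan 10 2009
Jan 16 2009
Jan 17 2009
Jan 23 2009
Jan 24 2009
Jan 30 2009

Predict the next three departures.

Jan 31 2009, Feb 6 2009, Feb 7 2009

Gaps: 1, 6, 1, 6, 1, 6 days — not constant, but cyclic with period 2.
The events fall on every Friday and Saturday.
Next Saturday: Jan 31 2009.
Next Friday: Feb 6 2009.
The following Saturday is Feb 7 2009.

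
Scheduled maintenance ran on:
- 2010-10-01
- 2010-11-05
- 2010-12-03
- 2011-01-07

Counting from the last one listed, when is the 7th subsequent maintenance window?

2011-08-05

Gaps: 35, 28, 35 days — a mix of 28 and 35. Every date is a Friday.
Each is the 1st Friday of its month.
1st Friday of February 2011: 2011-02-04.
1st Friday of March 2011: 2011-03-04.
April 2011 — 1st Friday is 2011-04-01.
1st Friday of May 2011: 2011-05-06.
1st Friday of June 2011: 2011-06-03.
1st Friday of July 2011: 2011-07-01.
August 2011 — 1st Friday is 2011-08-05.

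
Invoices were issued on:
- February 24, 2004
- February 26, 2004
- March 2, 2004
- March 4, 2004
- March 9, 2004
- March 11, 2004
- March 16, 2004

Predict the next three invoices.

March 18, 2004; March 23, 2004; March 25, 2004

Every event lands on a Tuesday or Thursday (gaps cycle 2, 5, 2, 5, 2, 5).
So the schedule is: every Tuesday and Thursday.
The following Thursday is March 18, 2004.
The following Tuesday is March 23, 2004.
Next Thursday: March 25, 2004.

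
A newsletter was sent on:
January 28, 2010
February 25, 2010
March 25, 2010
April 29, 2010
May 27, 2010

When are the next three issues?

June 24, 2010; July 29, 2010; August 26, 2010

All Thursdays; the gaps (28, 28, 35, 28) vary with month length.
This is the last Thursday of each month.
Last Thursday of June 2010: June 24, 2010.
July 2010 ends with Thursday July 29, 2010.
Last Thursday of August 2010: August 26, 2010.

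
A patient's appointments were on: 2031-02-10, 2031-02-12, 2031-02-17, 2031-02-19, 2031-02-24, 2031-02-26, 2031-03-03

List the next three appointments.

The gap pattern 2, 5, 2, 5, 2, 5 repeats every 2 events.
These are the Mondays and Wednesdays of each week.
Next Wednesday: 2031-03-05.
Next Monday: 2031-03-10.
The following Wednesday is 2031-03-12.

2031-03-05, 2031-03-10, 2031-03-12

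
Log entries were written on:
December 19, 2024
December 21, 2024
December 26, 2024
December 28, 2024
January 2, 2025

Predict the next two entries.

Gaps: 2, 5, 2, 5 days — not constant, but cyclic with period 2.
The events fall on every Thursday and Saturday.
The following Saturday is January 4, 2025.
The following Thursday is January 9, 2025.

January 4, 2025; January 9, 2025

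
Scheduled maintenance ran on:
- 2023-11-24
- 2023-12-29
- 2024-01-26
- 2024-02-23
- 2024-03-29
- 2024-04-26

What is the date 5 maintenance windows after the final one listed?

Every date is a Friday; gaps 35, 28, 28, 35, 28 days.
Each is the last Friday of its month (at least one falls on the 29th or later, ruling out '4th Friday').
Last Friday of May 2024: 2024-05-31.
Last Friday of June 2024: 2024-06-28.
Last Friday of July 2024: 2024-07-26.
August 2024 ends with Friday 2024-08-30.
Last Friday of September 2024: 2024-09-27.

2024-09-27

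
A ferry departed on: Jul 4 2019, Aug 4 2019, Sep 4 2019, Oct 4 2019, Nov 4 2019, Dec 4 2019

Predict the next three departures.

Jan 4 2020, Feb 4 2020, Mar 4 2020

The day-of-month is always 4 (31, 31, 30, 31, 30 days between events).
So this recurs on the 4th of each month.
Next: January 2020 → Jan 4 2020.
Next: February 2020 → Feb 4 2020.
Next: March 2020 → Mar 4 2020.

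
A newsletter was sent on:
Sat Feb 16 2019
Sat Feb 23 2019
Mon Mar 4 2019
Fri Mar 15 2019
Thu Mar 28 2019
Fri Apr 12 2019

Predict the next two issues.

Intervals are 7, 9, 11, 13, 15 days — an arithmetic progression with common difference 2.
Next gap: 17 days. Fri Apr 12 2019 + 17 days = Mon Apr 29 2019.
Next gap: 19 days. Mon Apr 29 2019 + 19 days = Sat May 18 2019.

Mon Apr 29 2019, Sat May 18 2019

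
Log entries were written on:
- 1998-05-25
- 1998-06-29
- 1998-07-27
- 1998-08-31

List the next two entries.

1998-09-28, 1998-10-26

Every date is a Monday; gaps 35, 28, 35 days.
Each is the last Monday of its month (at least one falls on the 29th or later, ruling out '4th Monday').
September 1998 ends with Monday 1998-09-28.
October 1998 ends with Monday 1998-10-26.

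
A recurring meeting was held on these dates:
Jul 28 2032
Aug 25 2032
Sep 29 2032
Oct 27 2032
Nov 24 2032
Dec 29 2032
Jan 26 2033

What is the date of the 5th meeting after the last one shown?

Every date is a Wednesday; gaps 28, 35, 28, 28, 35, 28 days.
Each is the last Wednesday of its month (at least one falls on the 29th or later, ruling out '4th Wednesday').
Last Wednesday of February 2033: Feb 23 2033.
Last Wednesday of March 2033: Mar 30 2033.
Last Wednesday of April 2033: Apr 27 2033.
Last Wednesday of May 2033: May 25 2033.
June 2033 ends with Wednesday Jun 29 2033.

Jun 29 2033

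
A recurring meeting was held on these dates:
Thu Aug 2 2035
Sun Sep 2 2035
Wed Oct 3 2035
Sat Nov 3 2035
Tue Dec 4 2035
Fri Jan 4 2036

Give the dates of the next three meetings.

Every event comes 31 days after the last (31, 31, 31, 31, 31).
Fri Jan 4 2036 + 31 days = Mon Feb 4 2036.
Mon Feb 4 2036 + 31 days = Thu Mar 6 2036.
Thu Mar 6 2036 + 31 days = Sun Apr 6 2036.

Mon Feb 4 2036, Thu Mar 6 2036, Sun Apr 6 2036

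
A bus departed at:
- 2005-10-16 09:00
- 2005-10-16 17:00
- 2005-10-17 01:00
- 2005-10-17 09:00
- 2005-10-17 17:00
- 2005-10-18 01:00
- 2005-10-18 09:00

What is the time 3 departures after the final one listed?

2005-10-19 09:00

The interval is a steady 8 hours (8, 8, 8, 8, 8, 8).
2005-10-18 09:00 + 8 h = 2005-10-18 17:00.
2005-10-18 17:00 + 8 h = 2005-10-19 01:00.
2005-10-19 01:00 + 8 h = 2005-10-19 09:00.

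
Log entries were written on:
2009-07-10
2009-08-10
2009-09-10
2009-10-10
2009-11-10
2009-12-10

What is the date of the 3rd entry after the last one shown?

Gaps: 31, 31, 30, 31, 30 days — not constant. Every event is on the 10th of the month.
Pattern: the 10th of each month.
Next: January 2010 → 2010-01-10.
February 2010: 2010-02-10.
March 2010: 2010-03-10.

2010-03-10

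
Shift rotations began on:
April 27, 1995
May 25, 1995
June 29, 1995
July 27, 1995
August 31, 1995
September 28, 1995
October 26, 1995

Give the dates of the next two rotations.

November 30, 1995; December 28, 1995

All Thursdays; the gaps (28, 35, 28, 35, 28, 28) vary with month length.
This is the last Thursday of each month.
Last Thursday of November 1995: November 30, 1995.
December 1995 ends with Thursday December 28, 1995.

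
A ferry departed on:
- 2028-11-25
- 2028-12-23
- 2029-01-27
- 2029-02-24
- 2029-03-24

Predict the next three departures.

2029-04-28, 2029-05-26, 2029-06-23

These are Saturdays at 28- or 35-day spacing (28, 35, 28, 28).
The pattern: 4th Saturday of the month.
4th Saturday of April 2029: 2029-04-28.
May 2029 — 4th Saturday is 2029-05-26.
4th Saturday of June 2029: 2029-06-23.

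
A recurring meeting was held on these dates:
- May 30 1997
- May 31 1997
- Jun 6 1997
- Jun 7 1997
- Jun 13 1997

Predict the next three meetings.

Gaps: 1, 6, 1, 6 days — not constant, but cyclic with period 2.
The events fall on every Friday and Saturday.
The following Saturday is Jun 14 1997.
Next Friday: Jun 20 1997.
Next Saturday: Jun 21 1997.

Jun 14 1997, Jun 20 1997, Jun 21 1997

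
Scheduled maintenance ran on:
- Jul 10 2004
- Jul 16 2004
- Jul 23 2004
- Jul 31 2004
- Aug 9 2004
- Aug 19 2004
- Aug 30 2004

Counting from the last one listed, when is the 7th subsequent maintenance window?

The spacing grows by 1 each time: 6, 7, 8, 9, 10, 11 days.
Next gap: 12 days. Aug 30 2004 + 12 days = Sep 11 2004.
Next gap: 13 days. Sep 11 2004 + 13 days = Sep 24 2004.
Next gap: 14 days. Sep 24 2004 + 14 days = Oct 8 2004.
Next gap: 15 days. Oct 8 2004 + 15 days = Oct 23 2004.
Next gap: 16 days. Oct 23 2004 + 16 days = Nov 8 2004.
Next gap: 17 days. Nov 8 2004 + 17 days = Nov 25 2004.
Next gap: 18 days. Nov 25 2004 + 18 days = Dec 13 2004.

Dec 13 2004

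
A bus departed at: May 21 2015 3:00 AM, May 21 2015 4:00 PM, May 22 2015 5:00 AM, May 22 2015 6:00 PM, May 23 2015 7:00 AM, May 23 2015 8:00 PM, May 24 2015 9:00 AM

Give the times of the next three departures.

Gaps: 13, 13, 13, 13, 13, 13 hours — each event is 13 hours after the previous one.
May 24 2015 9:00 AM + 13 h = May 24 2015 10:00 PM.
May 24 2015 10:00 PM + 13 h = May 25 2015 11:00 AM.
May 25 2015 11:00 AM + 13 h = May 26 2015 12:00 AM.

May 24 2015 10:00 PM, May 25 2015 11:00 AM, May 26 2015 12:00 AM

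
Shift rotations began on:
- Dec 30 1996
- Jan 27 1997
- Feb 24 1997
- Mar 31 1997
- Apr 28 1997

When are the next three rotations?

These are Mondays with 28, 28, 35, 28-day gaps.
Each is the final Monday of its month — Dec 30 1996 is past the 28th, so '4th Monday' doesn't fit.
Last Monday of May 1997: May 26 1997.
June 1997 ends with Monday Jun 30 1997.
Last Monday of July 1997: Jul 28 1997.

May 26 1997, Jun 30 1997, Jul 28 1997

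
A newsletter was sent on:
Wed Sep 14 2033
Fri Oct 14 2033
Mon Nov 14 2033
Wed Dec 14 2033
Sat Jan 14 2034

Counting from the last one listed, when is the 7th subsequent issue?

The day-of-month is always 14 (30, 31, 30, 31 days between events).
So this recurs on the 14th of each month.
Next: February 2034 → Tue Feb 14 2034.
Next: March 2034 → Tue Mar 14 2034.
April 2034: Fri Apr 14 2034.
Next: May 2034 → Sun May 14 2034.
Next: June 2034 → Wed Jun 14 2034.
July 2034: Fri Jul 14 2034.
August 2034: Mon Aug 14 2034.

Mon Aug 14 2034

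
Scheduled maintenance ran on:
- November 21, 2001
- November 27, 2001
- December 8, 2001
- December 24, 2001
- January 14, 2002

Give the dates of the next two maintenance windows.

Intervals are 6, 11, 16, 21 days — an arithmetic progression with common difference 5.
Next gap: 26 days. January 14, 2002 + 26 days = February 9, 2002.
Next gap: 31 days. February 9, 2002 + 31 days = March 12, 2002.

February 9, 2002; March 12, 2002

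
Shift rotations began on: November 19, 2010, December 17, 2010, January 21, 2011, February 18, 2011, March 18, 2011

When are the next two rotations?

Gaps: 28, 35, 28, 28 days — a mix of 28 and 35. Every date is a Friday.
Each is the 3rd Friday of its month.
April 2011 — 3rd Friday is April 15, 2011.
May 2011 — 3rd Friday is May 20, 2011.

April 15, 2011; May 20, 2011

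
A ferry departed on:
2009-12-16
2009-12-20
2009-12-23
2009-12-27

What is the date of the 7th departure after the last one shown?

2010-01-20

Every event lands on a Wednesday or Sunday (gaps cycle 4, 3, 4).
So the schedule is: every Wednesday and Sunday.
Next Wednesday: 2009-12-30.
The following Sunday is 2010-01-03.
The following Wednesday is 2010-01-06.
The following Sunday is 2010-01-10.
Next Wednesday: 2010-01-13.
The following Sunday is 2010-01-17.
Next Wednesday: 2010-01-20.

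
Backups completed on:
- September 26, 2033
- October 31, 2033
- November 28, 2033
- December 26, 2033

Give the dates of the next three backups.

All Mondays; the gaps (35, 28, 28) vary with month length.
This is the last Monday of each month.
January 2034 ends with Monday January 30, 2034.
February 2034 ends with Monday February 27, 2034.
Last Monday of March 2034: March 27, 2034.

January 30, 2034; February 27, 2034; March 27, 2034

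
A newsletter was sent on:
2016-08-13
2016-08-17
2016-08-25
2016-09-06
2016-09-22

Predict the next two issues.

The spacing grows by 4 each time: 4, 8, 12, 16 days.
Next gap: 20 days. 2016-09-22 + 20 days = 2016-10-12.
Next gap: 24 days. 2016-10-12 + 24 days = 2016-11-05.

2016-10-12, 2016-11-05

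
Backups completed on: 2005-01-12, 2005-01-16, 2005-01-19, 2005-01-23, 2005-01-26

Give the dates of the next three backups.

2005-01-30, 2005-02-02, 2005-02-06

Every event lands on a Wednesday or Sunday (gaps cycle 4, 3, 4, 3).
So the schedule is: every Wednesday and Sunday.
Next Sunday: 2005-01-30.
The following Wednesday is 2005-02-02.
Next Sunday: 2005-02-06.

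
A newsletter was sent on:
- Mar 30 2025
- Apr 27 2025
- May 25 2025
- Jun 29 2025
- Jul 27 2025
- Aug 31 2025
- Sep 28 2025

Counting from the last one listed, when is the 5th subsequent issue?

Feb 22 2026

Every date is a Sunday; gaps 28, 28, 35, 28, 35, 28 days.
Each is the last Sunday of its month (at least one falls on the 29th or later, ruling out '4th Sunday').
Last Sunday of October 2025: Oct 26 2025.
Last Sunday of November 2025: Nov 30 2025.
Last Sunday of December 2025: Dec 28 2025.
January 2026 ends with Sunday Jan 25 2026.
February 2026 ends with Sunday Feb 22 2026.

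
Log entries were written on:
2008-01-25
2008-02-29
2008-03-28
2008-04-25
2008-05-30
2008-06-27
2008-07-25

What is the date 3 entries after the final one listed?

2008-10-31

These are Fridays with 35, 28, 28, 35, 28, 28-day gaps.
Each is the final Friday of its month — 2008-02-29 is past the 28th, so '4th Friday' doesn't fit.
August 2008 ends with Friday 2008-08-29.
September 2008 ends with Friday 2008-09-26.
October 2008 ends with Friday 2008-10-31.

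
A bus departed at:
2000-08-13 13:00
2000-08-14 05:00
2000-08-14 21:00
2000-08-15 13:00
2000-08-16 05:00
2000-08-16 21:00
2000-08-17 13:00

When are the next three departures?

Spacing: 16, 16, 16, 16, 16, 16 h — constant 16 h.
2000-08-17 13:00 + 16 h = 2000-08-18 05:00.
2000-08-18 05:00 + 16 h = 2000-08-18 21:00.
2000-08-18 21:00 + 16 h = 2000-08-19 13:00.

2000-08-18 05:00, 2000-08-18 21:00, 2000-08-19 13:00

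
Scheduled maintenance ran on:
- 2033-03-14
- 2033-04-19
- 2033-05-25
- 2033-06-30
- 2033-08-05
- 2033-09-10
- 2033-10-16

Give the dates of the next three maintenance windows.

The spacing is 36, 36, 36, 36, 36, 36 days — always 36 days.
2033-10-16 + 36 days = 2033-11-21.
2033-11-21 + 36 days = 2033-12-27.
2033-12-27 + 36 days = 2034-02-01.

2033-11-21, 2033-12-27, 2034-02-01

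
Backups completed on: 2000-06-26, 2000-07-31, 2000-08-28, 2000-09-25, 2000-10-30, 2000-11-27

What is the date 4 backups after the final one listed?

2001-03-26

These are Mondays with 35, 28, 28, 35, 28-day gaps.
Each is the final Monday of its month — 2000-07-31 is past the 28th, so '4th Monday' doesn't fit.
Last Monday of December 2000: 2000-12-25.
January 2001 ends with Monday 2001-01-29.
Last Monday of February 2001: 2001-02-26.
Last Monday of March 2001: 2001-03-26.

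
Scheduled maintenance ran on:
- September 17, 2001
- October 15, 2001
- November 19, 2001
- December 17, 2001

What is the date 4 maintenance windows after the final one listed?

April 15, 2002

These are Mondays at 28- or 35-day spacing (28, 35, 28).
The pattern: 3rd Monday of the month.
3rd Monday of January 2002: January 21, 2002.
3rd Monday of February 2002: February 18, 2002.
3rd Monday of March 2002: March 18, 2002.
April 2002 — 3rd Monday is April 15, 2002.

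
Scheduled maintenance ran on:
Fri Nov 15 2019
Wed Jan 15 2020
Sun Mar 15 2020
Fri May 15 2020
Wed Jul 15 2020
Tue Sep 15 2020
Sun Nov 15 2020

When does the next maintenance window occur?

Fri Jan 15 2021

Each date is the 15th; the gaps (61, 60, 61, 61, 62, 61) track the month lengths.
The rule is the 15th of every 2 months.
Next: January 2021 → Fri Jan 15 2021.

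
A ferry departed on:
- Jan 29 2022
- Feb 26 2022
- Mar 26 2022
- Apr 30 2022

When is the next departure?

These are Saturdays with 28, 28, 35-day gaps.
Each is the final Saturday of its month — Jan 29 2022 is past the 28th, so '4th Saturday' doesn't fit.
May 2022 ends with Saturday May 28 2022.

May 28 2022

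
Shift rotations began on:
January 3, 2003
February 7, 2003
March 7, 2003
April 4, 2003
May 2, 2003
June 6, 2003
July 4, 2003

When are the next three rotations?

August 1, 2003; September 5, 2003; October 3, 2003

These are Fridays at 28- or 35-day spacing (35, 28, 28, 28, 35, 28).
The pattern: 1st Friday of the month.
August 2003 — 1st Friday is August 1, 2003.
1st Friday of September 2003: September 5, 2003.
October 2003 — 1st Friday is October 3, 2003.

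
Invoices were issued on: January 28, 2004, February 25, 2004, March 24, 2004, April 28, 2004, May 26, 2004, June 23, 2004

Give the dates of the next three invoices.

Gaps: 28, 28, 35, 28, 28 days — a mix of 28 and 35. Every date is a Wednesday.
Each is the 4th Wednesday of its month.
July 2004 — 4th Wednesday is July 28, 2004.
August 2004 — 4th Wednesday is August 25, 2004.
4th Wednesday of September 2004: September 22, 2004.

July 28, 2004; August 25, 2004; September 22, 2004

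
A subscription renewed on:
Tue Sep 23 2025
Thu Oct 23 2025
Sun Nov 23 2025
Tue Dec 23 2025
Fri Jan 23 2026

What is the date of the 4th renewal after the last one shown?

Sat May 23 2026

Each date is the 23rd; the gaps (30, 31, 30, 31) track the month lengths.
The rule is the 23rd of each month.
Next: February 2026 → Mon Feb 23 2026.
Next: March 2026 → Mon Mar 23 2026.
April 2026: Thu Apr 23 2026.
Next: May 2026 → Sat May 23 2026.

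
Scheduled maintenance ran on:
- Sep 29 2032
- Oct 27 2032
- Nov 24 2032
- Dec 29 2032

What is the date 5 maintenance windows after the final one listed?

Every date is a Wednesday; gaps 28, 28, 35 days.
Each is the last Wednesday of its month (at least one falls on the 29th or later, ruling out '4th Wednesday').
Last Wednesday of January 2033: Jan 26 2033.
Last Wednesday of February 2033: Feb 23 2033.
Last Wednesday of March 2033: Mar 30 2033.
Last Wednesday of April 2033: Apr 27 2033.
May 2033 ends with Wednesday May 25 2033.

May 25 2033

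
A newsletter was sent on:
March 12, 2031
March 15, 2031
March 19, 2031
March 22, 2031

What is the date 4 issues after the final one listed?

Gaps: 3, 4, 3 days — not constant, but cyclic with period 2.
The events fall on every Wednesday and Saturday.
Next Wednesday: March 26, 2031.
The following Saturday is March 29, 2031.
The following Wednesday is April 2, 2031.
Next Saturday: April 5, 2031.

April 5, 2031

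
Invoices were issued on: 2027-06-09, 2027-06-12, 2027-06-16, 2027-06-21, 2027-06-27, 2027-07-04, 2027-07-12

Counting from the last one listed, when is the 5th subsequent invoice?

Gaps: 3, 4, 5, 6, 7, 8 days — each gap is 1 larger than the previous one.
Next gap: 9 days. 2027-07-12 + 9 days = 2027-07-21.
Next gap: 10 days. 2027-07-21 + 10 days = 2027-07-31.
Next gap: 11 days. 2027-07-31 + 11 days = 2027-08-11.
Next gap: 12 days. 2027-08-11 + 12 days = 2027-08-23.
Next gap: 13 days. 2027-08-23 + 13 days = 2027-09-05.

2027-09-05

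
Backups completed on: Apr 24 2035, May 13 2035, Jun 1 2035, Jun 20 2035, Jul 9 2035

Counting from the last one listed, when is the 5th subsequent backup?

Oct 12 2035

Gaps between consecutive events: 19, 19, 19, 19 days — a constant 19-day interval.
Jul 9 2035 + 19 days = Jul 28 2035.
Jul 28 2035 + 19 days = Aug 16 2035.
Aug 16 2035 + 19 days = Sep 4 2035.
Sep 4 2035 + 19 days = Sep 23 2035.
Sep 23 2035 + 19 days = Oct 12 2035.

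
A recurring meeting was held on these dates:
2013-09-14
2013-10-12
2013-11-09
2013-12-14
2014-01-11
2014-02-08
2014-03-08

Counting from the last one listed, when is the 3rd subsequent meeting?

These are Saturdays at 28- or 35-day spacing (28, 28, 35, 28, 28, 28).
The pattern: 2nd Saturday of the month.
April 2014 — 2nd Saturday is 2014-04-12.
2nd Saturday of May 2014: 2014-05-10.
2nd Saturday of June 2014: 2014-06-14.

2014-06-14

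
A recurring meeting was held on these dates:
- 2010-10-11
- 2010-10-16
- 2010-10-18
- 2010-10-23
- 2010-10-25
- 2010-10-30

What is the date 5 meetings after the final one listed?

Every event lands on a Monday or Saturday (gaps cycle 5, 2, 5, 2, 5).
So the schedule is: every Monday and Saturday.
The following Monday is 2010-11-01.
The following Saturday is 2010-11-06.
Next Monday: 2010-11-08.
Next Saturday: 2010-11-13.
The following Monday is 2010-11-15.

2010-11-15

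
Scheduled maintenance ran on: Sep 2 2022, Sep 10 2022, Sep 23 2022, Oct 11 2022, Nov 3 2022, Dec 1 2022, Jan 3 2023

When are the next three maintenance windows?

Feb 10 2023, Mar 25 2023, May 12 2023

Gaps: 8, 13, 18, 23, 28, 33 days — each gap is 5 larger than the previous one.
Next gap: 38 days. Jan 3 2023 + 38 days = Feb 10 2023.
Next gap: 43 days. Feb 10 2023 + 43 days = Mar 25 2023.
Next gap: 48 days. Mar 25 2023 + 48 days = May 12 2023.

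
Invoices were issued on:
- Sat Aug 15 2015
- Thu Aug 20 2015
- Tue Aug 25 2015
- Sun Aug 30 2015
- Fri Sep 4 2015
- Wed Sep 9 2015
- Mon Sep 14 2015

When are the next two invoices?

Sat Sep 19 2015, Thu Sep 24 2015

Gaps between consecutive events: 5, 5, 5, 5, 5, 5 days — a constant 5-day interval.
Mon Sep 14 2015 + 5 days = Sat Sep 19 2015.
Sat Sep 19 2015 + 5 days = Thu Sep 24 2015.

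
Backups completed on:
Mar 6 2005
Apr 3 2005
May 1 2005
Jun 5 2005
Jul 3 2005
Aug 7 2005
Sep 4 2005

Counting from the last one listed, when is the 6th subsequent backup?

Mar 5 2006

Gaps: 28, 28, 35, 28, 35, 28 days — a mix of 28 and 35. Every date is a Sunday.
Each is the 1st Sunday of its month.
October 2005 — 1st Sunday is Oct 2 2005.
November 2005 — 1st Sunday is Nov 6 2005.
1st Sunday of December 2005: Dec 4 2005.
1st Sunday of January 2006: Jan 1 2006.
February 2006 — 1st Sunday is Feb 5 2006.
1st Sunday of March 2006: Mar 5 2006.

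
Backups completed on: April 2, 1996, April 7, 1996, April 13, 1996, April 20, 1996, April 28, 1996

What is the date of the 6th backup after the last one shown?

July 6, 1996

The spacing grows by 1 each time: 5, 6, 7, 8 days.
Next gap: 9 days. April 28, 1996 + 9 days = May 7, 1996.
Next gap: 10 days. May 7, 1996 + 10 days = May 17, 1996.
Next gap: 11 days. May 17, 1996 + 11 days = May 28, 1996.
Next gap: 12 days. May 28, 1996 + 12 days = June 9, 1996.
Next gap: 13 days. June 9, 1996 + 13 days = June 22, 1996.
Next gap: 14 days. June 22, 1996 + 14 days = July 6, 1996.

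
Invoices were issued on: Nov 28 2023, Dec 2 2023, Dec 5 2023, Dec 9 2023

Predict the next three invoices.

Dec 12 2023, Dec 16 2023, Dec 19 2023

Every event lands on a Tuesday or Saturday (gaps cycle 4, 3, 4).
So the schedule is: every Tuesday and Saturday.
The following Tuesday is Dec 12 2023.
The following Saturday is Dec 16 2023.
Next Tuesday: Dec 19 2023.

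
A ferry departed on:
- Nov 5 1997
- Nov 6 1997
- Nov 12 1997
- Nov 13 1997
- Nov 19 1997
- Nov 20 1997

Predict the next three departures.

Gaps: 1, 6, 1, 6, 1 days — not constant, but cyclic with period 2.
The events fall on every Wednesday and Thursday.
Next Wednesday: Nov 26 1997.
Next Thursday: Nov 27 1997.
The following Wednesday is Dec 3 1997.

Nov 26 1997, Nov 27 1997, Dec 3 1997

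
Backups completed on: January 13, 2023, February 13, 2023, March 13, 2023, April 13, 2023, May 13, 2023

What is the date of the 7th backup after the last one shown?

December 13, 2023

Gaps: 31, 28, 31, 30 days — not constant. Every event is on the 13th of the month.
Pattern: the 13th of each month.
June 2023: June 13, 2023.
July 2023: July 13, 2023.
Next: August 2023 → August 13, 2023.
September 2023: September 13, 2023.
Next: October 2023 → October 13, 2023.
Next: November 2023 → November 13, 2023.
December 2023: December 13, 2023.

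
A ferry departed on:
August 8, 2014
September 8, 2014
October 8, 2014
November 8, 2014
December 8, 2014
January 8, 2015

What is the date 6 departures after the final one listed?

July 8, 2015

Each date is the 8th; the gaps (31, 30, 31, 30, 31) track the month lengths.
The rule is the 8th of each month.
Next: February 2015 → February 8, 2015.
March 2015: March 8, 2015.
April 2015: April 8, 2015.
May 2015: May 8, 2015.
June 2015: June 8, 2015.
Next: July 2015 → July 8, 2015.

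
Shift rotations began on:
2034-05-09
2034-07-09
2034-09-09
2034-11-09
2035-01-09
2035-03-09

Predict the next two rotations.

2035-05-09, 2035-07-09

Gaps: 61, 62, 61, 61, 59 days — not constant. Every event is on the 9th of the month.
Pattern: the 9th of every 2 months.
May 2035: 2035-05-09.
July 2035: 2035-07-09.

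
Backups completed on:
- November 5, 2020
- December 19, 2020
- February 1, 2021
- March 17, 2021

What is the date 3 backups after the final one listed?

Gaps between consecutive events: 44, 44, 44 days — a constant 44-day interval.
March 17, 2021 + 44 days = April 30, 2021.
April 30, 2021 + 44 days = June 13, 2021.
June 13, 2021 + 44 days = July 27, 2021.

July 27, 2021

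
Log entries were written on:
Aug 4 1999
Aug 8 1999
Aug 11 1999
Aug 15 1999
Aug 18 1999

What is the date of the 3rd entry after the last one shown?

Gaps: 4, 3, 4, 3 days — not constant, but cyclic with period 2.
The events fall on every Wednesday and Sunday.
The following Sunday is Aug 22 1999.
The following Wednesday is Aug 25 1999.
The following Sunday is Aug 29 1999.

Aug 29 1999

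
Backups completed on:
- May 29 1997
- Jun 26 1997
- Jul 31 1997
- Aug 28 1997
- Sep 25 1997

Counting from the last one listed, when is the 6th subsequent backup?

Mar 26 1998

These are Thursdays with 28, 35, 28, 28-day gaps.
Each is the final Thursday of its month — May 29 1997 is past the 28th, so '4th Thursday' doesn't fit.
Last Thursday of October 1997: Oct 30 1997.
November 1997 ends with Thursday Nov 27 1997.
December 1997 ends with Thursday Dec 25 1997.
Last Thursday of January 1998: Jan 29 1998.
February 1998 ends with Thursday Feb 26 1998.
March 1998 ends with Thursday Mar 26 1998.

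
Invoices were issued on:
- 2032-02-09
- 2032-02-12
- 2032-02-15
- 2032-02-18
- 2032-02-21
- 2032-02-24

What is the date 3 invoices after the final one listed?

2032-03-04

Gaps between consecutive events: 3, 3, 3, 3, 3 days — a constant 3-day interval.
2032-02-24 + 3 days = 2032-02-27.
2032-02-27 + 3 days = 2032-03-01.
2032-03-01 + 3 days = 2032-03-04.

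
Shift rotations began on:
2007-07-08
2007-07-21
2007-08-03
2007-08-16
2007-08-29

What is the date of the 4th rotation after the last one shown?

2007-10-20

The spacing is 13, 13, 13, 13 days — always 13 days.
2007-08-29 + 13 days = 2007-09-11.
2007-09-11 + 13 days = 2007-09-24.
2007-09-24 + 13 days = 2007-10-07.
2007-10-07 + 13 days = 2007-10-20.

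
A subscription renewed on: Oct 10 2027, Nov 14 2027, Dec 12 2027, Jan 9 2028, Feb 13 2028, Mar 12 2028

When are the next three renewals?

Apr 9 2028, May 14 2028, Jun 11 2028

Gaps: 35, 28, 28, 35, 28 days — a mix of 28 and 35. Every date is a Sunday.
Each is the 2nd Sunday of its month.
2nd Sunday of April 2028: Apr 9 2028.
May 2028 — 2nd Sunday is May 14 2028.
June 2028 — 2nd Sunday is Jun 11 2028.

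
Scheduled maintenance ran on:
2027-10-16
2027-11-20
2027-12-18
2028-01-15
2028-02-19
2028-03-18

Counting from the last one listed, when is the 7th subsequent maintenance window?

2028-10-21

Gaps: 35, 28, 28, 35, 28 days — a mix of 28 and 35. Every date is a Saturday.
Each is the 3rd Saturday of its month.
3rd Saturday of April 2028: 2028-04-15.
May 2028 — 3rd Saturday is 2028-05-20.
3rd Saturday of June 2028: 2028-06-17.
3rd Saturday of July 2028: 2028-07-15.
3rd Saturday of August 2028: 2028-08-19.
3rd Saturday of September 2028: 2028-09-16.
October 2028 — 3rd Saturday is 2028-10-21.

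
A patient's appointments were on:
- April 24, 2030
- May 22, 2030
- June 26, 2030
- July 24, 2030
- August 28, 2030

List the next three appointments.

Gaps: 28, 35, 28, 35 days — a mix of 28 and 35. Every date is a Wednesday.
Each is the 4th Wednesday of its month.
4th Wednesday of September 2030: September 25, 2030.
October 2030 — 4th Wednesday is October 23, 2030.
November 2030 — 4th Wednesday is November 27, 2030.

September 25, 2030; October 23, 2030; November 27, 2030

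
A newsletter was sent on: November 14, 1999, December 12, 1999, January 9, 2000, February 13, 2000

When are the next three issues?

March 12, 2000; April 9, 2000; May 14, 2000

These are Sundays at 28- or 35-day spacing (28, 28, 35).
The pattern: 2nd Sunday of the month.
2nd Sunday of March 2000: March 12, 2000.
April 2000 — 2nd Sunday is April 9, 2000.
2nd Sunday of May 2000: May 14, 2000.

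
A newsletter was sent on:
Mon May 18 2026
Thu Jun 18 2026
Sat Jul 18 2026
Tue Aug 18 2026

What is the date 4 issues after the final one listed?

Fri Dec 18 2026

Each date is the 18th; the gaps (31, 30, 31) track the month lengths.
The rule is the 18th of each month.
Next: September 2026 → Fri Sep 18 2026.
October 2026: Sun Oct 18 2026.
November 2026: Wed Nov 18 2026.
December 2026: Fri Dec 18 2026.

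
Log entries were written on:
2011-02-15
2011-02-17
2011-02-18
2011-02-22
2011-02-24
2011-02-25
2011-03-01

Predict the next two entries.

2011-03-03, 2011-03-04

Every event lands on a Tuesday or Thursday or Friday (gaps cycle 2, 1, 4, 2, 1, 4).
So the schedule is: every Tuesday, Thursday and Friday.
The following Thursday is 2011-03-03.
Next Friday: 2011-03-04.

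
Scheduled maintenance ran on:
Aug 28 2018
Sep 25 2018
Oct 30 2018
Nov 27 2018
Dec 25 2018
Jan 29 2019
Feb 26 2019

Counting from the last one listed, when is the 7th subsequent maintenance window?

Every date is a Tuesday; gaps 28, 35, 28, 28, 35, 28 days.
Each is the last Tuesday of its month (at least one falls on the 29th or later, ruling out '4th Tuesday').
Last Tuesday of March 2019: Mar 26 2019.
Last Tuesday of April 2019: Apr 30 2019.
May 2019 ends with Tuesday May 28 2019.
Last Tuesday of June 2019: Jun 25 2019.
Last Tuesday of July 2019: Jul 30 2019.
Last Tuesday of August 2019: Aug 27 2019.
September 2019 ends with Tuesday Sep 24 2019.

Sep 24 2019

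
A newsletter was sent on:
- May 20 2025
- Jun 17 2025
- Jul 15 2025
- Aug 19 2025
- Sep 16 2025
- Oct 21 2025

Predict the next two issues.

All dates are Tuesdays, 28, 28, 35, 28, 35 days apart.
Specifically, the 3rd Tuesday of each month.
3rd Tuesday of November 2025: Nov 18 2025.
December 2025 — 3rd Tuesday is Dec 16 2025.

Nov 18 2025, Dec 16 2025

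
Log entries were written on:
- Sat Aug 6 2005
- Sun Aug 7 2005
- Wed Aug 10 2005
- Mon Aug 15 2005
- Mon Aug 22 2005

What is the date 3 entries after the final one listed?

Sat Sep 24 2005

The spacing grows by 2 each time: 1, 3, 5, 7 days.
Next gap: 9 days. Mon Aug 22 2005 + 9 days = Wed Aug 31 2005.
Next gap: 11 days. Wed Aug 31 2005 + 11 days = Sun Sep 11 2005.
Next gap: 13 days. Sun Sep 11 2005 + 13 days = Sat Sep 24 2005.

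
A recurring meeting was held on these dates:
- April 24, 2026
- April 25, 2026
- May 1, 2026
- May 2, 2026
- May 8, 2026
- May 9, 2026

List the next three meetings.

May 15, 2026; May 16, 2026; May 22, 2026

Gaps: 1, 6, 1, 6, 1 days — not constant, but cyclic with period 2.
The events fall on every Friday and Saturday.
The following Friday is May 15, 2026.
Next Saturday: May 16, 2026.
The following Friday is May 22, 2026.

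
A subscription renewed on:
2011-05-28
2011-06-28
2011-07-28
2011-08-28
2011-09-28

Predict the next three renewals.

Gaps: 31, 30, 31, 31 days — not constant. Every event is on the 28th of the month.
Pattern: the 28th of each month.
October 2011: 2011-10-28.
Next: November 2011 → 2011-11-28.
Next: December 2011 → 2011-12-28.

2011-10-28, 2011-11-28, 2011-12-28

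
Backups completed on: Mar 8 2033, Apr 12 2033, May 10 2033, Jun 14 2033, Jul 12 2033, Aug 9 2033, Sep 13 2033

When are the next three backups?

These are Tuesdays at 28- or 35-day spacing (35, 28, 35, 28, 28, 35).
The pattern: 2nd Tuesday of the month.
2nd Tuesday of October 2033: Oct 11 2033.
November 2033 — 2nd Tuesday is Nov 8 2033.
2nd Tuesday of December 2033: Dec 13 2033.

Oct 11 2033, Nov 8 2033, Dec 13 2033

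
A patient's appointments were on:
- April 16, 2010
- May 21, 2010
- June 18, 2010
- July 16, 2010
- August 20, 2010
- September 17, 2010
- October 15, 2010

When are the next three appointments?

November 19, 2010; December 17, 2010; January 21, 2011

Gaps: 35, 28, 28, 35, 28, 28 days — a mix of 28 and 35. Every date is a Friday.
Each is the 3rd Friday of its month.
3rd Friday of November 2010: November 19, 2010.
December 2010 — 3rd Friday is December 17, 2010.
3rd Friday of January 2011: January 21, 2011.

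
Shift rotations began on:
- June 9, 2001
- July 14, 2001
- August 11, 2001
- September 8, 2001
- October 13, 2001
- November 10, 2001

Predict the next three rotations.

December 8, 2001; January 12, 2002; February 9, 2002

Gaps: 35, 28, 28, 35, 28 days — a mix of 28 and 35. Every date is a Saturday.
Each is the 2nd Saturday of its month.
December 2001 — 2nd Saturday is December 8, 2001.
2nd Saturday of January 2002: January 12, 2002.
2nd Saturday of February 2002: February 9, 2002.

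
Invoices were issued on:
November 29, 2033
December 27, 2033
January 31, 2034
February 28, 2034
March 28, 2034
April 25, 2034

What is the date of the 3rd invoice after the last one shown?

Every date is a Tuesday; gaps 28, 35, 28, 28, 28 days.
Each is the last Tuesday of its month (at least one falls on the 29th or later, ruling out '4th Tuesday').
Last Tuesday of May 2034: May 30, 2034.
June 2034 ends with Tuesday June 27, 2034.
July 2034 ends with Tuesday July 25, 2034.

July 25, 2034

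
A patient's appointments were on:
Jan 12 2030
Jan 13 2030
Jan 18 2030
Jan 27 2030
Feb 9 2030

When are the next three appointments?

Feb 26 2030, Mar 19 2030, Apr 13 2030

The spacing grows by 4 each time: 1, 5, 9, 13 days.
Next gap: 17 days. Feb 9 2030 + 17 days = Feb 26 2030.
Next gap: 21 days. Feb 26 2030 + 21 days = Mar 19 2030.
Next gap: 25 days. Mar 19 2030 + 25 days = Apr 13 2030.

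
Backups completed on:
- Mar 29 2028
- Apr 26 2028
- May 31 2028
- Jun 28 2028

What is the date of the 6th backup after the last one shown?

Dec 27 2028

These are Wednesdays with 28, 35, 28-day gaps.
Each is the final Wednesday of its month — Mar 29 2028 is past the 28th, so '4th Wednesday' doesn't fit.
Last Wednesday of July 2028: Jul 26 2028.
Last Wednesday of August 2028: Aug 30 2028.
September 2028 ends with Wednesday Sep 27 2028.
October 2028 ends with Wednesday Oct 25 2028.
November 2028 ends with Wednesday Nov 29 2028.
Last Wednesday of December 2028: Dec 27 2028.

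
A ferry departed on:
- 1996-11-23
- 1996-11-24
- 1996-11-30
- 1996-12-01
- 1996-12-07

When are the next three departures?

1996-12-08, 1996-12-14, 1996-12-15

Every event lands on a Saturday or Sunday (gaps cycle 1, 6, 1, 6).
So the schedule is: every Saturday and Sunday.
The following Sunday is 1996-12-08.
The following Saturday is 1996-12-14.
Next Sunday: 1996-12-15.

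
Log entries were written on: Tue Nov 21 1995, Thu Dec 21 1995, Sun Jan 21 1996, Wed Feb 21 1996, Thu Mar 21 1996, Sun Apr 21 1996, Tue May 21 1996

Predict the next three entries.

Fri Jun 21 1996, Sun Jul 21 1996, Wed Aug 21 1996

Each date is the 21st; the gaps (30, 31, 31, 29, 31, 30) track the month lengths.
The rule is the 21st of each month.
Next: June 1996 → Fri Jun 21 1996.
July 1996: Sun Jul 21 1996.
Next: August 1996 → Wed Aug 21 1996.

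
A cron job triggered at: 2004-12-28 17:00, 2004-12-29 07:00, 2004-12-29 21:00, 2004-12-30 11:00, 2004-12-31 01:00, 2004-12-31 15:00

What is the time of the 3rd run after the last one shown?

2005-01-02 09:00

Spacing: 14, 14, 14, 14, 14 h — constant 14 h.
2004-12-31 15:00 + 14 h = 2005-01-01 05:00.
2005-01-01 05:00 + 14 h = 2005-01-01 19:00.
2005-01-01 19:00 + 14 h = 2005-01-02 09:00.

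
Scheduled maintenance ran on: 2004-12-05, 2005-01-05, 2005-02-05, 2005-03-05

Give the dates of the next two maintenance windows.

2005-04-05, 2005-05-05

Each date is the 5th; the gaps (31, 31, 28) track the month lengths.
The rule is the 5th of each month.
Next: April 2005 → 2005-04-05.
May 2005: 2005-05-05.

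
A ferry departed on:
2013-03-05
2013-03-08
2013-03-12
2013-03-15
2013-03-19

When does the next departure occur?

Gaps: 3, 4, 3, 4 days — not constant, but cyclic with period 2.
The events fall on every Tuesday and Friday.
Next Friday: 2013-03-22.

2013-03-22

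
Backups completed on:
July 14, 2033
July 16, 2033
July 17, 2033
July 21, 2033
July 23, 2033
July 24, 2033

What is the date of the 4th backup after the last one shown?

Every event lands on a Thursday or Saturday or Sunday (gaps cycle 2, 1, 4, 2, 1).
So the schedule is: every Thursday, Saturday and Sunday.
Next Thursday: July 28, 2033.
The following Saturday is July 30, 2033.
Next Sunday: July 31, 2033.
The following Thursday is August 4, 2033.

August 4, 2033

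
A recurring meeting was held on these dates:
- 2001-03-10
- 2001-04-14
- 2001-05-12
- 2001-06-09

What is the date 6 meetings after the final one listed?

2001-12-08

Gaps: 35, 28, 28 days — a mix of 28 and 35. Every date is a Saturday.
Each is the 2nd Saturday of its month.
2nd Saturday of July 2001: 2001-07-14.
August 2001 — 2nd Saturday is 2001-08-11.
September 2001 — 2nd Saturday is 2001-09-08.
2nd Saturday of October 2001: 2001-10-13.
2nd Saturday of November 2001: 2001-11-10.
2nd Saturday of December 2001: 2001-12-08.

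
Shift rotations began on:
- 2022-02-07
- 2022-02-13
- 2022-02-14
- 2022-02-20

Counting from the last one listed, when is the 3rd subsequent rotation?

Gaps: 6, 1, 6 days — not constant, but cyclic with period 2.
The events fall on every Monday and Sunday.
Next Monday: 2022-02-21.
Next Sunday: 2022-02-27.
The following Monday is 2022-02-28.

2022-02-28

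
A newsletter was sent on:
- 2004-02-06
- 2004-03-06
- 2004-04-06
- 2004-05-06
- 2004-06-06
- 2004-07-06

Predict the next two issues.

The day-of-month is always 6 (29, 31, 30, 31, 30 days between events).
So this recurs on the 6th of each month.
August 2004: 2004-08-06.
September 2004: 2004-09-06.

2004-08-06, 2004-09-06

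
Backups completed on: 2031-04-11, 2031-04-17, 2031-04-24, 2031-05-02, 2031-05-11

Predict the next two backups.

Gaps: 6, 7, 8, 9 days — each gap is 1 larger than the previous one.
Next gap: 10 days. 2031-05-11 + 10 days = 2031-05-21.
Next gap: 11 days. 2031-05-21 + 11 days = 2031-06-01.

2031-05-21, 2031-06-01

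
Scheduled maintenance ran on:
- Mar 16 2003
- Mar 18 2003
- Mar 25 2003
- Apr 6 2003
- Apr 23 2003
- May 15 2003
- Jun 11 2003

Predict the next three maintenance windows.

Gaps: 2, 7, 12, 17, 22, 27 days — each gap is 5 larger than the previous one.
Next gap: 32 days. Jun 11 2003 + 32 days = Jul 13 2003.
Next gap: 37 days. Jul 13 2003 + 37 days = Aug 19 2003.
Next gap: 42 days. Aug 19 2003 + 42 days = Sep 30 2003.

Jul 13 2003, Aug 19 2003, Sep 30 2003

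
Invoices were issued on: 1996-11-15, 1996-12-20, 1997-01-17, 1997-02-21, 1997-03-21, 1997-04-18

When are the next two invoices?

1997-05-16, 1997-06-20

Gaps: 35, 28, 35, 28, 28 days — a mix of 28 and 35. Every date is a Friday.
Each is the 3rd Friday of its month.
3rd Friday of May 1997: 1997-05-16.
3rd Friday of June 1997: 1997-06-20.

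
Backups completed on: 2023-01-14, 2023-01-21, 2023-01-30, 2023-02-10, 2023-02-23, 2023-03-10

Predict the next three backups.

Intervals are 7, 9, 11, 13, 15 days — an arithmetic progression with common difference 2.
Next gap: 17 days. 2023-03-10 + 17 days = 2023-03-27.
Next gap: 19 days. 2023-03-27 + 19 days = 2023-04-15.
Next gap: 21 days. 2023-04-15 + 21 days = 2023-05-06.

2023-03-27, 2023-04-15, 2023-05-06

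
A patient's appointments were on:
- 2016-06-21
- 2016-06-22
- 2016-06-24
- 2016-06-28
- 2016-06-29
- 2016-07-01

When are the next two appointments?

2016-07-05, 2016-07-06

The gap pattern 1, 2, 4, 1, 2 repeats every 3 events.
These are the Tuesdays, Wednesdays and Fridays of each week.
Next Tuesday: 2016-07-05.
The following Wednesday is 2016-07-06.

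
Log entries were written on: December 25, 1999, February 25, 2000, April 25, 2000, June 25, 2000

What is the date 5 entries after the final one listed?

Gaps: 62, 60, 61 days — not constant. Every event is on the 25th of the month.
Pattern: the 25th of every 2 months.
Next: August 2000 → August 25, 2000.
October 2000: October 25, 2000.
Next: December 2000 → December 25, 2000.
Next: February 2001 → February 25, 2001.
April 2001: April 25, 2001.

April 25, 2001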